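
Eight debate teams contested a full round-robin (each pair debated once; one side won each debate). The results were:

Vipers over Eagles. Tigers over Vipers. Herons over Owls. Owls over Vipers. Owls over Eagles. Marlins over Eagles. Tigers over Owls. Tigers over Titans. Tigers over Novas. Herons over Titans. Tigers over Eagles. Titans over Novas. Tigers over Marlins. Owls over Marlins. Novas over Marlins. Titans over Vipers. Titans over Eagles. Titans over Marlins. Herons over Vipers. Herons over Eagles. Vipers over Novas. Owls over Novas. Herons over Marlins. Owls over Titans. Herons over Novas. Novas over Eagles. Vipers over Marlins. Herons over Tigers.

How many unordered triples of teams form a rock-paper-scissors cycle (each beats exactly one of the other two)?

0

Win totals: Owls 5, Novas 2, Eagles 0, Herons 7, Vipers 3, Tigers 6, Titans 4, Marlins 1.
A team with w wins dominates both others in C(w,2) triples; summing gives 10 + 1 + 0 + 21 + 3 + 15 + 6 + 0 = 56 transitive triples.
Total triples C(8,3) = 56, so cyclic triples = 56 − 56 = 0.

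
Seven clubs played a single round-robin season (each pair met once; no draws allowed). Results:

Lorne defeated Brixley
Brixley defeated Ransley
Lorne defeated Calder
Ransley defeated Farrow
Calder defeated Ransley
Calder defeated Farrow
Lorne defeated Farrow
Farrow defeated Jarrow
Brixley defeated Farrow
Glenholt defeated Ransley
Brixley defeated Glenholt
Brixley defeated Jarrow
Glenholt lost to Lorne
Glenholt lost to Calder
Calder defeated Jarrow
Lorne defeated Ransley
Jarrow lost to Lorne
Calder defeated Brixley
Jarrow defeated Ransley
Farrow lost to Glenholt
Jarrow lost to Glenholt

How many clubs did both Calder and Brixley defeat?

4

Calder beat: Ransley, Glenholt, Brixley, Farrow, Jarrow.
Brixley beat: Ransley, Glenholt, Farrow, Jarrow.
Both beat: Ransley, Glenholt, Farrow, Jarrow — 4.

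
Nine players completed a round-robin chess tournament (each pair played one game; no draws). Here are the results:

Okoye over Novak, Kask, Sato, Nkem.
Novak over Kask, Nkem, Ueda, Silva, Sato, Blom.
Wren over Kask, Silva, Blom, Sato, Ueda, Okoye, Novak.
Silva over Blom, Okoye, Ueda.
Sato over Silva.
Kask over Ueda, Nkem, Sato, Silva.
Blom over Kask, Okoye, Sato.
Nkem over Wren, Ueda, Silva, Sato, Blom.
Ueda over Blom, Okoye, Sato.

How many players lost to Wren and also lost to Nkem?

Wren beat: Blom, Sato, Okoye, Ueda, Novak, Silva, Kask.
Nkem beat: Blom, Sato, Ueda, Wren, Silva.
Both beat: Blom, Sato, Ueda, Silva — 4.

4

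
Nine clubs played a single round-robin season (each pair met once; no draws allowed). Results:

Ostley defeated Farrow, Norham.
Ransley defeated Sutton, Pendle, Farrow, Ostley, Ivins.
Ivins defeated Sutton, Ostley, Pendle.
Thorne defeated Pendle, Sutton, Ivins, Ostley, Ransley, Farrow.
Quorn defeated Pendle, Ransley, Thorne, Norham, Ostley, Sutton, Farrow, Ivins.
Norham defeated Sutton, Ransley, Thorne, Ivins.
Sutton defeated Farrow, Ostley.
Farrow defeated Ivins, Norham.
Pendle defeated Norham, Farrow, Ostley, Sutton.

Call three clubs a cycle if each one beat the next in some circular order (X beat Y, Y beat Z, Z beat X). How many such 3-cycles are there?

13

Win totals: Ostley 2, Ivins 3, Pendle 4, Farrow 2, Quorn 8, Thorne 6, Norham 4, Ransley 5, Sutton 2.
A club with w wins dominates both others in C(w,2) triples; summing gives 1 + 3 + 6 + 1 + 28 + 15 + 6 + 10 + 1 = 71 transitive triples.
Total triples C(9,3) = 84, so cyclic triples = 84 − 71 = 13.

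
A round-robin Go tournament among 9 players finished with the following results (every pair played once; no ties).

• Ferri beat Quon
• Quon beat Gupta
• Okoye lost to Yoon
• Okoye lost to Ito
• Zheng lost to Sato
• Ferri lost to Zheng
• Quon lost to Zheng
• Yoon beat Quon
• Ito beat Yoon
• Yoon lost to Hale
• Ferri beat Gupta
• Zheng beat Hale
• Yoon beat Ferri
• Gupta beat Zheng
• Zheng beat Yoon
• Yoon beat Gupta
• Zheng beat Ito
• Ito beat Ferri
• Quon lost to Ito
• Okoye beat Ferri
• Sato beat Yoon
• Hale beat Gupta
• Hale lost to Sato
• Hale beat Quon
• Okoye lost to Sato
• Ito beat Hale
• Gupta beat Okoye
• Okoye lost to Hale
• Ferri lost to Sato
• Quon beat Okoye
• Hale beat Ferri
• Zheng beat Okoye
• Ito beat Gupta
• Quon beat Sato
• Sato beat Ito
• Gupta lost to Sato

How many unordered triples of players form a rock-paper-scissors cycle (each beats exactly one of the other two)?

Win totals: Ferri 2, Quon 3, Ito 6, Yoon 4, Zheng 6, Hale 5, Gupta 2, Okoye 1, Sato 7.
A player with w wins dominates both others in C(w,2) triples; summing gives 1 + 3 + 15 + 6 + 15 + 10 + 1 + 0 + 21 = 72 transitive triples.
Total triples C(9,3) = 84, so cyclic triples = 84 − 72 = 12.

12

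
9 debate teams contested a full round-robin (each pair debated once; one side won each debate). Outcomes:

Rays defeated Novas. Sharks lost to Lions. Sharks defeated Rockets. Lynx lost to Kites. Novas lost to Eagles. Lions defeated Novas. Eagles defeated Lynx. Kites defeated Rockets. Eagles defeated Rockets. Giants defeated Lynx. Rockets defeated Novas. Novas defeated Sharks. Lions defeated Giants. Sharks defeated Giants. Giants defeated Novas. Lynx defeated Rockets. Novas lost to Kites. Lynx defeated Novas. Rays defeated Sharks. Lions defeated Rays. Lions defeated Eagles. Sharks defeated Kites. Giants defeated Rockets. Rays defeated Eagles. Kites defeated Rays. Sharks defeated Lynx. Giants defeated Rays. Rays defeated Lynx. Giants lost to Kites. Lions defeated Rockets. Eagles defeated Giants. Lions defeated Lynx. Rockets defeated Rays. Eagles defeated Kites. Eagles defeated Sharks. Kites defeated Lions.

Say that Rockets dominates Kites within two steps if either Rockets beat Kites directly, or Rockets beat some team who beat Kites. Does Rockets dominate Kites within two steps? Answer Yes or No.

No

Rockets did not beat Kites directly.
Rockets beat Rays, Novas, but each of them lost to Kites. No two-step path.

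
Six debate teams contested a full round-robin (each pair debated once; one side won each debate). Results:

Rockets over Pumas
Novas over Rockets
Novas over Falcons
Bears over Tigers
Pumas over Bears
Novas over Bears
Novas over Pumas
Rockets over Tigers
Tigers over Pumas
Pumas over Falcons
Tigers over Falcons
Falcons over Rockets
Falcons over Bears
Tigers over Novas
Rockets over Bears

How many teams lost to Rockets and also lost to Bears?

Rockets beat: Bears, Tigers, Pumas.
Bears beat: Tigers.
Both beat: Tigers — 1.

1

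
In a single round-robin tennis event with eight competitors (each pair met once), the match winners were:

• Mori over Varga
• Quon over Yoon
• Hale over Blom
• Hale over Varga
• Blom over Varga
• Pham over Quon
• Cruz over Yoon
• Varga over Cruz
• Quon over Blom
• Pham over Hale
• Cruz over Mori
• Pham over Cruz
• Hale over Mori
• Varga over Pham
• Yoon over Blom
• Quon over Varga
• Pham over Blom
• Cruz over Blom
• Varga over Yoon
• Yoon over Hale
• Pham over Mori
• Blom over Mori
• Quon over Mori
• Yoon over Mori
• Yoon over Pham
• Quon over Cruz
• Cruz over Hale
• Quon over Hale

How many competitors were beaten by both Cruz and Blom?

1

Cruz beat: Mori, Blom, Hale, Yoon.
Blom beat: Mori, Varga.
Both beat: Mori — 1.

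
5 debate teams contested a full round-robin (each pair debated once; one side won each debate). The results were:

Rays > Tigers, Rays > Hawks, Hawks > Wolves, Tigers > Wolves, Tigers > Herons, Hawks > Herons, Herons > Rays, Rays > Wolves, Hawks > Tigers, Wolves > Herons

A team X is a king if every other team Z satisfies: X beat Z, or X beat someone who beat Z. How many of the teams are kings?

3

Tigers cannot reach Hawks in two steps.
Wolves cannot reach Tigers, Hawks in two steps.
Hawks reaches everyone (king).
Herons reaches everyone (king).
Rays reaches everyone (king).
Kings: Hawks, Herons, Rays — 3.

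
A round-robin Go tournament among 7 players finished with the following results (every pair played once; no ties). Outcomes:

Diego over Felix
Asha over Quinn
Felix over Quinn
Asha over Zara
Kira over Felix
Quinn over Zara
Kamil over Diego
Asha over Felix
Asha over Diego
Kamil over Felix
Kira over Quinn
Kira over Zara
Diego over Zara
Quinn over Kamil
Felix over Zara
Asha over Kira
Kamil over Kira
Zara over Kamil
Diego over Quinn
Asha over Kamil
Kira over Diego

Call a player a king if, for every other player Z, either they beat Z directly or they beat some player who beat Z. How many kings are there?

Asha reaches everyone (king).
Kamil cannot reach Asha in two steps.
Zara cannot reach Asha, Quinn in two steps.
Quinn cannot reach Asha in two steps.
Kira cannot reach Asha in two steps.
Diego cannot reach Asha, Kira in two steps.
Felix cannot reach Asha, Kira, Diego in two steps.
Kings: Asha — 1.

1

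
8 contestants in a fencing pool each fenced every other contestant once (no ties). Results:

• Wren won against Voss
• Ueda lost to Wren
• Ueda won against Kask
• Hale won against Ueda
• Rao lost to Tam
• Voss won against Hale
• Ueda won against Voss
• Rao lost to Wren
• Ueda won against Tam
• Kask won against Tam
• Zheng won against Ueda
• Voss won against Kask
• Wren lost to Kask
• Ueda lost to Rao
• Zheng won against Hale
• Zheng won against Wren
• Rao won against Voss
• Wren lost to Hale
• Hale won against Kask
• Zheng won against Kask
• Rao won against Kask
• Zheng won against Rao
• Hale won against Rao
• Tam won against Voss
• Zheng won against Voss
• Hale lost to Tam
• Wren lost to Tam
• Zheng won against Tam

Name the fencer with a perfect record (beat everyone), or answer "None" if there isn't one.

Zheng has 7 wins out of 7 opponents — a perfect record.

Zheng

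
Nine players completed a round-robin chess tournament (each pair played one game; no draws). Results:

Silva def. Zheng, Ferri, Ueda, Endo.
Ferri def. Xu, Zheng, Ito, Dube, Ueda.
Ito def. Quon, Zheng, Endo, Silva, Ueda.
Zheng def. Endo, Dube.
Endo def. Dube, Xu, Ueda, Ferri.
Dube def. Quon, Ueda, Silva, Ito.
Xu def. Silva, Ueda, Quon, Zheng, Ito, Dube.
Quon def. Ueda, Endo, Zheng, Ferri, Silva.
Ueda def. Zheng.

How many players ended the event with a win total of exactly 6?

Win totals: Zheng 2, Ito 5, Xu 6, Ueda 1, Quon 5, Ferri 5, Dube 4, Silva 4, Endo 4.
Exactly 6: Xu — 1 player.

1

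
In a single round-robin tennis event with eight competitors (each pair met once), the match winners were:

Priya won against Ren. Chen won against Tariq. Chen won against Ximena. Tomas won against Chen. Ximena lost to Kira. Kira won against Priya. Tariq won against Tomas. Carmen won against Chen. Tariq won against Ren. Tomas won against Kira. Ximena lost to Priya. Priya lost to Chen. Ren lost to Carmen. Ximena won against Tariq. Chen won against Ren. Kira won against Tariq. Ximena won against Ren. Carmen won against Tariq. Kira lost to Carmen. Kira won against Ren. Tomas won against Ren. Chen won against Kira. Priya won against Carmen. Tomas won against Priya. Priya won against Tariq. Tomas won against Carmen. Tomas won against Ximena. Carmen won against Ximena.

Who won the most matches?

Tomas

Win totals: Chen 5, Priya 4, Ren 0, Carmen 5, Tomas 6, Kira 4, Ximena 2, Tariq 2.
Tomas leads with 6 wins (next highest: 5).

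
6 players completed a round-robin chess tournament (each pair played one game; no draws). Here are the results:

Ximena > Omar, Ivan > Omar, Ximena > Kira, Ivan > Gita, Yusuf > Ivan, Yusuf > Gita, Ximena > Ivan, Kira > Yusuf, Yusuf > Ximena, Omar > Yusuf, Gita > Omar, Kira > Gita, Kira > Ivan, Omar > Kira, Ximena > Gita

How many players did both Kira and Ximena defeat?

Kira beat: Yusuf, Gita, Ivan.
Ximena beat: Gita, Ivan, Kira, Omar.
Both beat: Gita, Ivan — 2.

2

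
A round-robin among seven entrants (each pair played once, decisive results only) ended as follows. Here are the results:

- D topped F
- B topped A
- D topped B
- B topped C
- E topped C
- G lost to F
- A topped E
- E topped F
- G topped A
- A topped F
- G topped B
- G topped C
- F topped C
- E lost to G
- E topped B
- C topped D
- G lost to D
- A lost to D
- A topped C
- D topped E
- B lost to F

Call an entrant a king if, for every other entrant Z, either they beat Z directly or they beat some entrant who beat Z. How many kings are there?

A reaches everyone (king).
B cannot reach G in two steps.
C reaches everyone (king).
D reaches everyone (king).
E reaches everyone (king).
F reaches everyone (king).
G reaches everyone (king).
Kings: A, C, D, E, F, G — 6.

6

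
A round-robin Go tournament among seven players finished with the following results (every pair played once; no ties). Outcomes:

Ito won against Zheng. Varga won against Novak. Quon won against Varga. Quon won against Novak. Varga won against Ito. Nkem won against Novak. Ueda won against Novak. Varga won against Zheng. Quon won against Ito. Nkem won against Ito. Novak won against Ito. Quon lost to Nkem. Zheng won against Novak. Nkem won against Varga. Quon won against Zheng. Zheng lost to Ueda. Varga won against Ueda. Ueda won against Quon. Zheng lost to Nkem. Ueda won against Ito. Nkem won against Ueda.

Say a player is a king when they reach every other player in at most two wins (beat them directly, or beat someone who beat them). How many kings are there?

Nkem reaches everyone (king).
Ueda cannot reach Nkem in two steps.
Varga cannot reach Nkem in two steps.
Zheng cannot reach Nkem, Ueda, Varga, Quon in two steps.
Novak cannot reach Nkem, Ueda, Varga, Quon in two steps.
Ito cannot reach Nkem, Ueda, Varga, Quon in two steps.
Quon cannot reach Nkem in two steps.
Kings: Nkem — 1.

1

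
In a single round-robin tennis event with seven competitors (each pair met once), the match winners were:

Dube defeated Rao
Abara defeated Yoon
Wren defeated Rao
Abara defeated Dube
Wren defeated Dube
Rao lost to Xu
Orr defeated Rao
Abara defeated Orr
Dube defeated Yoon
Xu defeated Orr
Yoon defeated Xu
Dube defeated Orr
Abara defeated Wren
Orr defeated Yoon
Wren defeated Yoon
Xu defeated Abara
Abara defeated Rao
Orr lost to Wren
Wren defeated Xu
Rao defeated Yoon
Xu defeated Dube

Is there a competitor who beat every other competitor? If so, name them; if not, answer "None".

None

Highest win total is Wren with 5 (out of 6 possible).
Wren lost to Abara, so no competitor went undefeated.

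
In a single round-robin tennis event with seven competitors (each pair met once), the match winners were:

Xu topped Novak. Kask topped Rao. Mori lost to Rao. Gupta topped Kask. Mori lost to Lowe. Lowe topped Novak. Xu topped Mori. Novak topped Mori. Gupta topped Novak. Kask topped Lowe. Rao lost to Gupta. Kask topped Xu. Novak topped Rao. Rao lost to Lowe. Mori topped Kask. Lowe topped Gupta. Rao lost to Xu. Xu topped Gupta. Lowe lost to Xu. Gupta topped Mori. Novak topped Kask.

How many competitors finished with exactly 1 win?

2

Win totals: Novak 3, Gupta 4, Kask 3, Mori 1, Rao 1, Lowe 4, Xu 5.
Exactly 1: Mori, Rao — 2 competitors.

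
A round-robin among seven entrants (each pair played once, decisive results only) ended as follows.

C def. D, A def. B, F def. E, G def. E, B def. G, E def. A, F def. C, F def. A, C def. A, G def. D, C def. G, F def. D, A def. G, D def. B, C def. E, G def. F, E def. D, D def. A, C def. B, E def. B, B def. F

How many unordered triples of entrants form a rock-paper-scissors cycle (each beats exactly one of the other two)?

Win totals: A 2, B 2, C 5, D 2, E 3, F 4, G 3.
An entrant with w wins dominates both others in C(w,2) triples; summing gives 1 + 1 + 10 + 1 + 3 + 6 + 3 = 25 transitive triples.
Total triples C(7,3) = 35, so cyclic triples = 35 − 25 = 10.

10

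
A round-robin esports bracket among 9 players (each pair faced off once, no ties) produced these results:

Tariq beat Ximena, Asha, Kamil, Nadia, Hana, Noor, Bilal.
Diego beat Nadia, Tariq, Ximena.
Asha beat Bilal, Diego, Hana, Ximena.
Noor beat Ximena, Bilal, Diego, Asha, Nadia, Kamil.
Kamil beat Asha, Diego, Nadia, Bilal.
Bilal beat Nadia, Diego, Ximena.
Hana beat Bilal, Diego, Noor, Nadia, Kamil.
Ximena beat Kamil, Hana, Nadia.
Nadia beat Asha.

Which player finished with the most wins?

Tariq

Win totals: Hana 5, Asha 4, Noor 6, Tariq 7, Bilal 3, Ximena 3, Nadia 1, Kamil 4, Diego 3.
Tariq leads with 7 wins (next highest: 6).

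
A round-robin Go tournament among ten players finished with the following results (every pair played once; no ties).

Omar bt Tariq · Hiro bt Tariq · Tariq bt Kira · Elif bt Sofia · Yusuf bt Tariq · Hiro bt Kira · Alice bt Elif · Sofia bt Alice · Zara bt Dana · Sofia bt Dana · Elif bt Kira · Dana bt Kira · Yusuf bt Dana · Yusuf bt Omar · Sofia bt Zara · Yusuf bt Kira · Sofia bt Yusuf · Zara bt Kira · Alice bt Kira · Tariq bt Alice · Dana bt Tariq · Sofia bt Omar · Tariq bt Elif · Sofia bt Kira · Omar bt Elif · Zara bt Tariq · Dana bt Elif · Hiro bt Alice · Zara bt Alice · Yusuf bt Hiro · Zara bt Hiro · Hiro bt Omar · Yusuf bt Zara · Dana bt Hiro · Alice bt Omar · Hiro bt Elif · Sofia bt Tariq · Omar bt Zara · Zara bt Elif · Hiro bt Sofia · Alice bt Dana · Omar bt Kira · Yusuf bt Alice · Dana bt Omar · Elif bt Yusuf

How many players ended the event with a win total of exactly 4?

Win totals: Hiro 6, Kira 0, Yusuf 7, Zara 6, Tariq 3, Alice 4, Sofia 7, Omar 4, Elif 3, Dana 5.
Exactly 4: Alice, Omar — 2 players.

2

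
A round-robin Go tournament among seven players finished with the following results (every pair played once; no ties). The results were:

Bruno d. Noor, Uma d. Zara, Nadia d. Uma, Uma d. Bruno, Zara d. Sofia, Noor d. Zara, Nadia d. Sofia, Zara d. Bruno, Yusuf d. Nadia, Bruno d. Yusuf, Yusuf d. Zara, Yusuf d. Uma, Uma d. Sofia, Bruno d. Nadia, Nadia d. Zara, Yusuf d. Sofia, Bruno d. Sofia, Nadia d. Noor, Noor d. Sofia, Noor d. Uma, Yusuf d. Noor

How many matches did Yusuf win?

Yusuf's results: beat Nadia, Sofia, Noor, Uma, Zara; lost to Bruno.
That is 5 wins.

5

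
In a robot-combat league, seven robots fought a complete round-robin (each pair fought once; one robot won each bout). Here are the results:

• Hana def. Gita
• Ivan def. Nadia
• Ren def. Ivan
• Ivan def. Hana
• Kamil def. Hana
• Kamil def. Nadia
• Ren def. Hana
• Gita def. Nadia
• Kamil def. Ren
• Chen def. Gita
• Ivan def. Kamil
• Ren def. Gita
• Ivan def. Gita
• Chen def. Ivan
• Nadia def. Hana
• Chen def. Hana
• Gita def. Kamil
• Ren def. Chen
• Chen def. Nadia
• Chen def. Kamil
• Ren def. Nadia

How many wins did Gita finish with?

Gita's results: beat Kamil, Nadia; lost to Ren, Hana, Chen, Ivan.
That is 2 wins.

2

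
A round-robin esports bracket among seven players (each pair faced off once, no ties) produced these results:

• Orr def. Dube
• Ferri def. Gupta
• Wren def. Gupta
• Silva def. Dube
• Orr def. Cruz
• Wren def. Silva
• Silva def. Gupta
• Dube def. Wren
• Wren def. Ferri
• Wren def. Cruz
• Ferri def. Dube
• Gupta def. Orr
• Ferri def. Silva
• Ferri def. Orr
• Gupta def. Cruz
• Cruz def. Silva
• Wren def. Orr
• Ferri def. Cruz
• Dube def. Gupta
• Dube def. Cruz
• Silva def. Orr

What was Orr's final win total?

Orr's results: beat Cruz, Dube; lost to Silva, Ferri, Wren, Gupta.
That is 2 wins.

2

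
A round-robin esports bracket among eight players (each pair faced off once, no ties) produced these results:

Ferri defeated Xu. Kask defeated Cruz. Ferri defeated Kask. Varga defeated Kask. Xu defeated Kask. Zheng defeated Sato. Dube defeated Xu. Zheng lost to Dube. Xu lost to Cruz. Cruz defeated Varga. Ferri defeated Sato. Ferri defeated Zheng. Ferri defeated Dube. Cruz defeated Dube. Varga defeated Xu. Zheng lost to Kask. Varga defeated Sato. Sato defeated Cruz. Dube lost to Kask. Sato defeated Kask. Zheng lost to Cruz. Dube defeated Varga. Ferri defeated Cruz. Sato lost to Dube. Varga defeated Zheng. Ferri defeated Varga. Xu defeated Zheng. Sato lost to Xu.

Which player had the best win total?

Win totals: Kask 3, Cruz 4, Zheng 1, Ferri 7, Sato 2, Varga 4, Dube 4, Xu 3.
Ferri leads with 7 wins (next highest: 4).

Ferri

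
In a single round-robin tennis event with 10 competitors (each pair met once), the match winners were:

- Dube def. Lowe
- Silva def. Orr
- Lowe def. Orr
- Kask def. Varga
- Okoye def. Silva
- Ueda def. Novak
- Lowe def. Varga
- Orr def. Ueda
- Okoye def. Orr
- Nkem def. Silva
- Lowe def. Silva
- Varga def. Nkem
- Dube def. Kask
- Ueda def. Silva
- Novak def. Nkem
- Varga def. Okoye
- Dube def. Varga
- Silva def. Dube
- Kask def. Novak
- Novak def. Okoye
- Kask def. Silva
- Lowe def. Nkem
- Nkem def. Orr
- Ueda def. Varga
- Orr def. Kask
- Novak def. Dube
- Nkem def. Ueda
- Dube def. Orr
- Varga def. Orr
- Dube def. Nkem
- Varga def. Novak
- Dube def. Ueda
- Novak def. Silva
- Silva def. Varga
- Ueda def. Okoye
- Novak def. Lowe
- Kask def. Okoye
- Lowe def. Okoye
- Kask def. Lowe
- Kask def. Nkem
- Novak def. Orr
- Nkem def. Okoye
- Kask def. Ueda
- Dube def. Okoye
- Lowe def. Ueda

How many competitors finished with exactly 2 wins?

2

Win totals: Kask 7, Okoye 2, Novak 6, Lowe 6, Nkem 4, Varga 4, Silva 3, Dube 7, Ueda 4, Orr 2.
Exactly 2: Okoye, Orr — 2 competitors.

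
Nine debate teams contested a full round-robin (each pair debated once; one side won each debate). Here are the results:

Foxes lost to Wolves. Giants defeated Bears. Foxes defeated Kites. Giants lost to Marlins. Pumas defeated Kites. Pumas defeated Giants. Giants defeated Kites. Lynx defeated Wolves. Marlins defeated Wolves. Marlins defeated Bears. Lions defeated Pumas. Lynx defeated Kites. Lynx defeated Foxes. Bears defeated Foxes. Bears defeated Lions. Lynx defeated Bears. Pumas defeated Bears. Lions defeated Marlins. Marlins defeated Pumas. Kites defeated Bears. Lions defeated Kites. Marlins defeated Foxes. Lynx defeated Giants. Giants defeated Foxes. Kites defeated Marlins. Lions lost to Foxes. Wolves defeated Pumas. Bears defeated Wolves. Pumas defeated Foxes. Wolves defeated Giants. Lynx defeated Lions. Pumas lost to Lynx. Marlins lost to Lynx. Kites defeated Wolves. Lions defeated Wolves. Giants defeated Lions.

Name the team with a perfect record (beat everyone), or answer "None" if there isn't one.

Lynx

Lynx has 8 wins out of 8 opponents — a perfect record.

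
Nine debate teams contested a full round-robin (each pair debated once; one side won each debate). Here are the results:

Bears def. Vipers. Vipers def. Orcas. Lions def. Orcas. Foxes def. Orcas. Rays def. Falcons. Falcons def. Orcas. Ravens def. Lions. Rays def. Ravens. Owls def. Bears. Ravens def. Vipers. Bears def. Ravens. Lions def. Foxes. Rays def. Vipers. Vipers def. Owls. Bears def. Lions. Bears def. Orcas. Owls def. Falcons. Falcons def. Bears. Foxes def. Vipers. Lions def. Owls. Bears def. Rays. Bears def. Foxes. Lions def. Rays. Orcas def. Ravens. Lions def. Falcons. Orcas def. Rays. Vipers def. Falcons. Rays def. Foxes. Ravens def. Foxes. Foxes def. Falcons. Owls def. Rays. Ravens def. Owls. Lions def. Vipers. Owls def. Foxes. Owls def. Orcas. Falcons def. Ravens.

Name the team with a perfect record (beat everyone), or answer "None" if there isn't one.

Highest win total is Lions with 6 (out of 8 possible).
Lions lost to Ravens, Bears, so no team went undefeated.

None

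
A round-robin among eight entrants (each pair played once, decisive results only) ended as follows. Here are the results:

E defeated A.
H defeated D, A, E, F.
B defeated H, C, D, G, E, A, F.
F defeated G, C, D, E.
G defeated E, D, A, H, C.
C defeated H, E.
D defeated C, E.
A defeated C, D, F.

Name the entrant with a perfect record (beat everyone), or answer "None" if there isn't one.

B has 7 wins out of 7 opponents — a perfect record.

B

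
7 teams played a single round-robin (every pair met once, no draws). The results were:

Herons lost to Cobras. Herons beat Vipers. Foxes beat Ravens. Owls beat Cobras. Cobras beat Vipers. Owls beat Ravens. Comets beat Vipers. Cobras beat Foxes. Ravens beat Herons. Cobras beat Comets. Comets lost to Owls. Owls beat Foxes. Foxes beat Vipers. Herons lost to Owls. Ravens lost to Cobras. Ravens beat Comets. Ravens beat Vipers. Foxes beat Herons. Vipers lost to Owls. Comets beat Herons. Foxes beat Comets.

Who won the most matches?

Win totals: Comets 2, Vipers 0, Herons 1, Cobras 5, Foxes 4, Ravens 3, Owls 6.
Owls leads with 6 wins (next highest: 5).

Owls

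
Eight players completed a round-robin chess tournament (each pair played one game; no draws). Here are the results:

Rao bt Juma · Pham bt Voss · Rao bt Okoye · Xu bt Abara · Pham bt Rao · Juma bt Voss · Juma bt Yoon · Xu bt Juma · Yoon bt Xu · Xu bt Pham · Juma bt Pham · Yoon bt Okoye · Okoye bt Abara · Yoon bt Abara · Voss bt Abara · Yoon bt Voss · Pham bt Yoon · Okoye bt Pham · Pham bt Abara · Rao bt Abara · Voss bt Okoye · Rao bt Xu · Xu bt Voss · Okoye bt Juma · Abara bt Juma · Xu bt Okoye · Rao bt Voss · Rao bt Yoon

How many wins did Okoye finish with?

3

Okoye's results: beat Pham, Abara, Juma; lost to Xu, Rao, Yoon, Voss.
That is 3 wins.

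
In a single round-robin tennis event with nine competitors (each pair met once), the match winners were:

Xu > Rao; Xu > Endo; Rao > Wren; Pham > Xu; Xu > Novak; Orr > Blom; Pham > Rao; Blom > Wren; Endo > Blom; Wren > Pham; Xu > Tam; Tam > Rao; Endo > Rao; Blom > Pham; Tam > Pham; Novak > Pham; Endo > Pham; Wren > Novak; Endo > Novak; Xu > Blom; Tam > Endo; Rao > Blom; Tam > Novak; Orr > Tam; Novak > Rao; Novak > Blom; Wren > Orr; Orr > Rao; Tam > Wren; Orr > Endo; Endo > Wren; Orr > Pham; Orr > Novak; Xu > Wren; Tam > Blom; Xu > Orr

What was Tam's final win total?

6

Tam's results: beat Blom, Wren, Novak, Rao, Endo, Pham; lost to Xu, Orr.
That is 6 wins.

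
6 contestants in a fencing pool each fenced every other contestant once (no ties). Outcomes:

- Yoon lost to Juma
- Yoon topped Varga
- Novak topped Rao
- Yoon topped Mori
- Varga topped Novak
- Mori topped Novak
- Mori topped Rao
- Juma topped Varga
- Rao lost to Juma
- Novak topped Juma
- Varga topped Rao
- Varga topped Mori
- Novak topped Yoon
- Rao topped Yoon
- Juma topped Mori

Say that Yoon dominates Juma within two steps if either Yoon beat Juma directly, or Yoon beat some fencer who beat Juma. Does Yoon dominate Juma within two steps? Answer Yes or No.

No

Yoon did not beat Juma directly.
Yoon beat Mori, Varga, but each of them lost to Juma. No two-step path.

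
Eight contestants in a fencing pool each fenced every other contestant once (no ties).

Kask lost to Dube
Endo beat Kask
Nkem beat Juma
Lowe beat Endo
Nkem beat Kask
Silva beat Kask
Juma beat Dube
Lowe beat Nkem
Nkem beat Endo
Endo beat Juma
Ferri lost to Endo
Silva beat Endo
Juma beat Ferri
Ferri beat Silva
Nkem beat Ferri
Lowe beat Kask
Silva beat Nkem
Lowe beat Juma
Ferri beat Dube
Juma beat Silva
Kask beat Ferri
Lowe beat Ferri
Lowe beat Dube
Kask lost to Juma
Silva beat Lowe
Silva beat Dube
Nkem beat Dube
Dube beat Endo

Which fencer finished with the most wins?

Win totals: Ferri 2, Juma 4, Endo 3, Nkem 5, Kask 1, Dube 2, Silva 5, Lowe 6.
Lowe leads with 6 wins (next highest: 5).

Lowe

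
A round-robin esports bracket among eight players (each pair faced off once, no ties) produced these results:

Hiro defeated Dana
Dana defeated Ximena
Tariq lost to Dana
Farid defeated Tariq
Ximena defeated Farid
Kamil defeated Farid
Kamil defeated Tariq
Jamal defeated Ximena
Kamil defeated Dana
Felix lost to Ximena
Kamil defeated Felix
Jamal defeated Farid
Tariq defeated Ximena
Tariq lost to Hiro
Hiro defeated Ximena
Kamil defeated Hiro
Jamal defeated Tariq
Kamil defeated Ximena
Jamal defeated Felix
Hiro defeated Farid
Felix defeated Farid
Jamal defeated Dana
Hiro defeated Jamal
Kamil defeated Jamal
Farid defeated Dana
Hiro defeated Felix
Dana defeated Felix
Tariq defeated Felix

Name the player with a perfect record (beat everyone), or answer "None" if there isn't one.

Kamil has 7 wins out of 7 opponents — a perfect record.

Kamil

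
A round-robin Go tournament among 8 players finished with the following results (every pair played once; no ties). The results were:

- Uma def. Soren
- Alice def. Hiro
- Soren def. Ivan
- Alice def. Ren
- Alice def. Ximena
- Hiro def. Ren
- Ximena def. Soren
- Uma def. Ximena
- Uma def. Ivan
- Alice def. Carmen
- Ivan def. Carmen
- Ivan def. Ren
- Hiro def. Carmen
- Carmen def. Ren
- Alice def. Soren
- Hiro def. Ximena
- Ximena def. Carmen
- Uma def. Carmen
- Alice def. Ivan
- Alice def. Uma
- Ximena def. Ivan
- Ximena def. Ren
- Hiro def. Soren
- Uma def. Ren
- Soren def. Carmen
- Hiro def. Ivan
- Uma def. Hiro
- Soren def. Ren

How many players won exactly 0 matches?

Win totals: Alice 7, Ivan 2, Uma 6, Soren 3, Ren 0, Ximena 4, Carmen 1, Hiro 5.
Exactly 0: Ren — 1 player.

1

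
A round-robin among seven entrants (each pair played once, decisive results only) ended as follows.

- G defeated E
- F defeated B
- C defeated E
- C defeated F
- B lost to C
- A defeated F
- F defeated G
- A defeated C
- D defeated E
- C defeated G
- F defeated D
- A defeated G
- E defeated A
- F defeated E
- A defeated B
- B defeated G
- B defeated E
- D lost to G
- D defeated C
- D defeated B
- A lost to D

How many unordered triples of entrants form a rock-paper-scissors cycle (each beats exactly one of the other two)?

9

Win totals: A 4, B 2, C 4, D 4, E 1, F 4, G 2.
An entrant with w wins dominates both others in C(w,2) triples; summing gives 6 + 1 + 6 + 6 + 0 + 6 + 1 = 26 transitive triples.
Total triples C(7,3) = 35, so cyclic triples = 35 − 26 = 9.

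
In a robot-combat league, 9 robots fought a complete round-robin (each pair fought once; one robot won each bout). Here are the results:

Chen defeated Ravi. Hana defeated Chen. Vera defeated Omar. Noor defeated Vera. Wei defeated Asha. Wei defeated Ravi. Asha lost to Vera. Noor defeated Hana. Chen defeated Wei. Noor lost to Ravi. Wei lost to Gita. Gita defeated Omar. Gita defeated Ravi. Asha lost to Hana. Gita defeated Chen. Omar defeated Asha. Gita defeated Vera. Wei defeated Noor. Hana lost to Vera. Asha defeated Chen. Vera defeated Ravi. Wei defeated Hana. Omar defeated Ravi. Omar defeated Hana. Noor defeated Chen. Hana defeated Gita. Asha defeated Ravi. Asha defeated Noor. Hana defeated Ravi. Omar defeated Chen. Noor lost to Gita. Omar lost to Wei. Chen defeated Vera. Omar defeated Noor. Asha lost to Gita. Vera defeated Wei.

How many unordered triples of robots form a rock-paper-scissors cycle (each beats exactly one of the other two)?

Win totals: Ravi 1, Gita 7, Vera 5, Omar 5, Chen 3, Hana 4, Wei 5, Asha 3, Noor 3.
A robot with w wins dominates both others in C(w,2) triples; summing gives 0 + 21 + 10 + 10 + 3 + 6 + 10 + 3 + 3 = 66 transitive triples.
Total triples C(9,3) = 84, so cyclic triples = 84 − 66 = 18.

18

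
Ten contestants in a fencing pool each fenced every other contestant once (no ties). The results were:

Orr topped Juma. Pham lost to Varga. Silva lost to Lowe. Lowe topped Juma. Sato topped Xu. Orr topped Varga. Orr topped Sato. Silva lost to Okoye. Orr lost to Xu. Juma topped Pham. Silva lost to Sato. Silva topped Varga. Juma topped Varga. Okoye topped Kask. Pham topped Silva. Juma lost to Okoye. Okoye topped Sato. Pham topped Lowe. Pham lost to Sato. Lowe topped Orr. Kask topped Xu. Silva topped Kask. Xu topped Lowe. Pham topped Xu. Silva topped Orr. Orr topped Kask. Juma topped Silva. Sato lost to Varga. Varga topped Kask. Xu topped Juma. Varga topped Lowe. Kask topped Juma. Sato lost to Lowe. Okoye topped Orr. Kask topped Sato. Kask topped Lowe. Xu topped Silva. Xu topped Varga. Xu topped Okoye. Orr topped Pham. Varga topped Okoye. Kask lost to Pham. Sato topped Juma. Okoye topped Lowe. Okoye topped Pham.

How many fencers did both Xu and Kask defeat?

Xu beat: Okoye, Juma, Varga, Lowe, Silva, Orr.
Kask beat: Juma, Sato, Xu, Lowe.
Both beat: Juma, Lowe — 2.

2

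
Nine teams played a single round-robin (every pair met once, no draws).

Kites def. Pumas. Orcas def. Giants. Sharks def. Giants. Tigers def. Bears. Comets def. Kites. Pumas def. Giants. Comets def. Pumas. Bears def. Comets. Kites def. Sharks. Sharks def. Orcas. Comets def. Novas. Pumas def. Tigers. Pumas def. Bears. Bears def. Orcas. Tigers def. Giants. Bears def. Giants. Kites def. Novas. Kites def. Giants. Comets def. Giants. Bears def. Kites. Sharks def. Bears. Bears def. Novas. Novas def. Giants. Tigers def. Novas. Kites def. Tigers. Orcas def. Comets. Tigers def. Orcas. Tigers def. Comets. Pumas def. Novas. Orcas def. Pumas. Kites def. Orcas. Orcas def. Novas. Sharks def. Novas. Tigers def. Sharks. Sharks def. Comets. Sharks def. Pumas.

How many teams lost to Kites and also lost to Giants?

0

Kites beat: Novas, Orcas, Giants, Pumas, Sharks, Tigers.
Giants beat: no one.
No one was beaten by both.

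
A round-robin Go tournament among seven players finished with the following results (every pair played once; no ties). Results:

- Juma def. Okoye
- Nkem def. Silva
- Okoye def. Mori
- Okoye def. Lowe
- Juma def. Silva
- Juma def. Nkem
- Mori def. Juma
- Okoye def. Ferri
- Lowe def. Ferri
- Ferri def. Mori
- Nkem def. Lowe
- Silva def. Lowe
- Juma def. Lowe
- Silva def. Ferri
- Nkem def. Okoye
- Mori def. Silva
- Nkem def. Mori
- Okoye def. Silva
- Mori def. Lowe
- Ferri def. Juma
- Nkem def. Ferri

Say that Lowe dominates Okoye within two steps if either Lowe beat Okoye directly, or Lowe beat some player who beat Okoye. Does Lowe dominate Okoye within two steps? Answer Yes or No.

No

Lowe did not beat Okoye directly.
Lowe beat Ferri, but each of them lost to Okoye. No two-step path.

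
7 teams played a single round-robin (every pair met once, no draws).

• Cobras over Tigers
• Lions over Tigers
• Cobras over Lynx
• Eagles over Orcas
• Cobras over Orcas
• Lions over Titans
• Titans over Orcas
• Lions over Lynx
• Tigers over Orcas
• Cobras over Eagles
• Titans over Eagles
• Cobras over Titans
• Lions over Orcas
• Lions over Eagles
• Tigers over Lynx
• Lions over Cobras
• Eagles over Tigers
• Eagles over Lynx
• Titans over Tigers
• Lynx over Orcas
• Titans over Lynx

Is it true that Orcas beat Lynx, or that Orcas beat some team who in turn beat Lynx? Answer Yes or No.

No

Orcas did not beat Lynx directly.
Orcas beat no one, so there is no intermediate team.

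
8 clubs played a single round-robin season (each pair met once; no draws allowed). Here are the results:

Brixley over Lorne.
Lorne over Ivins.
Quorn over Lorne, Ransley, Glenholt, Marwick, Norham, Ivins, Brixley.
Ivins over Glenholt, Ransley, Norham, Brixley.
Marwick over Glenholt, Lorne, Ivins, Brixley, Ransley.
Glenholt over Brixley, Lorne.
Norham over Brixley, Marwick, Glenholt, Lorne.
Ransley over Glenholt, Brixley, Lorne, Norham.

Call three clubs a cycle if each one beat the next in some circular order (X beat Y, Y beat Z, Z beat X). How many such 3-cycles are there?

Win totals: Norham 4, Glenholt 2, Ivins 4, Lorne 1, Brixley 1, Ransley 4, Quorn 7, Marwick 5.
A club with w wins dominates both others in C(w,2) triples; summing gives 6 + 1 + 6 + 0 + 0 + 6 + 21 + 10 = 50 transitive triples.
Total triples C(8,3) = 56, so cyclic triples = 56 − 50 = 6.

6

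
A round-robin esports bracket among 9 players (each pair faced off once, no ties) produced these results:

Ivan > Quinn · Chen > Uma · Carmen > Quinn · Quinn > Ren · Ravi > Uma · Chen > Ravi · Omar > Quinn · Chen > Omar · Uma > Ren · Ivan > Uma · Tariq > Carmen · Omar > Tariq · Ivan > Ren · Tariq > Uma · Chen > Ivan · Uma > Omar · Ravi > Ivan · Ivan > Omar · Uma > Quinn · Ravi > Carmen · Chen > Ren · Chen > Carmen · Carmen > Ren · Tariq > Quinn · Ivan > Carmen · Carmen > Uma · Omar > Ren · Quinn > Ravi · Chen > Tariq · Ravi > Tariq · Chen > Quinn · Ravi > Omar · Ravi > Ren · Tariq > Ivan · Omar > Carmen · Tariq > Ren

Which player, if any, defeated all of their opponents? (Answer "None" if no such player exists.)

Chen has 8 wins out of 8 opponents — a perfect record.

Chen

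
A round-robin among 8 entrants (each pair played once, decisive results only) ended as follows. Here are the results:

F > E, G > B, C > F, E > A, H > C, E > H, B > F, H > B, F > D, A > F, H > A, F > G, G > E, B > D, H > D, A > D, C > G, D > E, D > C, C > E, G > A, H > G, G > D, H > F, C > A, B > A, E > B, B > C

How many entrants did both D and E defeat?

0

D beat: C, E.
E beat: A, B, H.
No one was beaten by both.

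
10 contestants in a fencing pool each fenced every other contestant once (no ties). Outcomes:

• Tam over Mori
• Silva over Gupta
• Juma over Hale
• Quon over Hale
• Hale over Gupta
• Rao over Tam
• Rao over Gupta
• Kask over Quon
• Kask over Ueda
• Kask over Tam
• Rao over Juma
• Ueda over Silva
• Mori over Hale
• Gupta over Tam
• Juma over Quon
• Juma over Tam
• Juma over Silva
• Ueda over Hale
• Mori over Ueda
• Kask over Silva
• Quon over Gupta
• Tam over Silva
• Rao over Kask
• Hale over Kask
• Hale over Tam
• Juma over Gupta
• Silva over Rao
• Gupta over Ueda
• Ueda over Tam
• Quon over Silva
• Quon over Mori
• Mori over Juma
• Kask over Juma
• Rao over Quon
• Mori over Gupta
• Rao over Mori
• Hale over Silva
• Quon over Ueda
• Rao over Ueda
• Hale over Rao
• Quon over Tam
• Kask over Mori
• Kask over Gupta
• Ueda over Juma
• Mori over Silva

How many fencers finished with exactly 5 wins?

Win totals: Silva 2, Quon 6, Mori 5, Kask 7, Rao 7, Hale 5, Juma 5, Tam 2, Ueda 4, Gupta 2.
Exactly 5: Mori, Hale, Juma — 3 fencers.

3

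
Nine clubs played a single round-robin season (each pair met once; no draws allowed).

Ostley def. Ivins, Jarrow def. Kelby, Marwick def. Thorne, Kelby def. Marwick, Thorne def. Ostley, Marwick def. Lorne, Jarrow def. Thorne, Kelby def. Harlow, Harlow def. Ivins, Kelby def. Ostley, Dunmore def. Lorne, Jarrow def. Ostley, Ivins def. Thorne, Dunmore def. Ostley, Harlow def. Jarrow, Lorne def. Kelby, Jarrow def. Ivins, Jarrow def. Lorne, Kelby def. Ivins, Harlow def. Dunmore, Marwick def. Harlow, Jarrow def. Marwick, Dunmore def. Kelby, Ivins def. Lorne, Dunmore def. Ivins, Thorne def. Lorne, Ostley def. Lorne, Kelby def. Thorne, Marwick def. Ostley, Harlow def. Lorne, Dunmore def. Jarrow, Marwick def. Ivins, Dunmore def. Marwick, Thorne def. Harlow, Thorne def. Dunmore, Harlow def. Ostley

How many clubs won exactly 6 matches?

Win totals: Jarrow 6, Kelby 5, Ivins 2, Marwick 5, Harlow 5, Lorne 1, Thorne 4, Dunmore 6, Ostley 2.
Exactly 6: Jarrow, Dunmore — 2 clubs.

2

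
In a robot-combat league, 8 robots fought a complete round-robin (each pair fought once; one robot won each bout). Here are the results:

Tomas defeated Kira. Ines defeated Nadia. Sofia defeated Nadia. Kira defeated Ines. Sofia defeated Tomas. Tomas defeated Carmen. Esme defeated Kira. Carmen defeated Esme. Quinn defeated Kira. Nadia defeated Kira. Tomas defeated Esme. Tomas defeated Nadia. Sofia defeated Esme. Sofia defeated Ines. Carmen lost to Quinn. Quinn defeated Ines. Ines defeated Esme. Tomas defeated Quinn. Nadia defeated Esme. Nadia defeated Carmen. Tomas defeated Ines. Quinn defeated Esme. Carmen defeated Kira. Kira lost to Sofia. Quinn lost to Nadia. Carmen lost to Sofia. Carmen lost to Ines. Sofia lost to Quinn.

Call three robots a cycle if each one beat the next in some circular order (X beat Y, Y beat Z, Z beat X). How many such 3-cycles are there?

6

Win totals: Carmen 2, Tomas 6, Ines 3, Sofia 6, Esme 1, Quinn 5, Nadia 4, Kira 1.
A robot with w wins dominates both others in C(w,2) triples; summing gives 1 + 15 + 3 + 15 + 0 + 10 + 6 + 0 = 50 transitive triples.
Total triples C(8,3) = 56, so cyclic triples = 56 − 50 = 6.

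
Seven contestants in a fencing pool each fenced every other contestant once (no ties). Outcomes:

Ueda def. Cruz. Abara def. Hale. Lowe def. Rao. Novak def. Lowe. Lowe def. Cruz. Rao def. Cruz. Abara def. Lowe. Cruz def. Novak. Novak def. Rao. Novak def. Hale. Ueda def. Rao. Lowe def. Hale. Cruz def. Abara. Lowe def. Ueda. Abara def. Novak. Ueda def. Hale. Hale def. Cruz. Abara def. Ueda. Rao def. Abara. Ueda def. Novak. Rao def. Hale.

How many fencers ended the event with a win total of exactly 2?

Win totals: Rao 3, Abara 4, Lowe 4, Ueda 4, Novak 3, Cruz 2, Hale 1.
Exactly 2: Cruz — 1 fencer.

1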